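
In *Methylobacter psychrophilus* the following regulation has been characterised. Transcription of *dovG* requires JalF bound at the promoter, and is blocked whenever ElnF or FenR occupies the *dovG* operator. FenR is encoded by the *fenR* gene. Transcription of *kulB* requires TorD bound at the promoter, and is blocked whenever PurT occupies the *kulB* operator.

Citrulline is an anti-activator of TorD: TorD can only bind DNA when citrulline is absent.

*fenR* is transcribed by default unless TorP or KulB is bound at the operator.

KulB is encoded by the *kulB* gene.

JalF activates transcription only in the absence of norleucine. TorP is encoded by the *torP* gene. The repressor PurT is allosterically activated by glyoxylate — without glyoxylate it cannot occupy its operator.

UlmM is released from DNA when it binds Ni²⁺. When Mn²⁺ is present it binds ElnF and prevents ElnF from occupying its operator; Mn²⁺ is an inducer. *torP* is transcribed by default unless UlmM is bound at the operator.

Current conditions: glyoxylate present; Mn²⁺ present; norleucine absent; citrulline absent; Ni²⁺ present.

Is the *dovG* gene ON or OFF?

ON

Mn²⁺ is present, so ElnF is inactive.
Norleucine is absent, so JalF is active.
Ni²⁺ is present, so UlmM is inactive.
With no repressor bound, *torP* is transcribed.
So TorP is produced and active.
Citrulline is absent, so TorD is active.
Glyoxylate is present, so PurT is active.
With repressor PurT bound, *kulB* is not transcribed.
So KulB is not produced.
With repressor TorP bound, *fenR* is not transcribed.
So FenR is not produced.
No repressor is bound and JalF is active, so *dovG* is transcribed.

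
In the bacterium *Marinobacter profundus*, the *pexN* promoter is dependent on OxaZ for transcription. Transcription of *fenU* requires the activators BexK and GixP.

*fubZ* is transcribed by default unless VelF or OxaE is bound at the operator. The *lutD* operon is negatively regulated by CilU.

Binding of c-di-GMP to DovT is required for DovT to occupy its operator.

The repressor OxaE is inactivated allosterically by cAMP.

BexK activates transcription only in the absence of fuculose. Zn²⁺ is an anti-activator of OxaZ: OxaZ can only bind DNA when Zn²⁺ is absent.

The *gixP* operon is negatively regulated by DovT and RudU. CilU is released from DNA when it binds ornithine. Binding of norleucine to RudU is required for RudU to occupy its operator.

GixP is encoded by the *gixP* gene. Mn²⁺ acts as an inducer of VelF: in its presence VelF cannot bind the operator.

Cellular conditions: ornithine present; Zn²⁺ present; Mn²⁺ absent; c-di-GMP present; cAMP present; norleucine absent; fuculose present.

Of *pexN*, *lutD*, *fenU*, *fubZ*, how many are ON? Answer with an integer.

Zn²⁺ is present, so OxaZ is inactive.
Required activator OxaZ is absent, so *pexN* is not transcribed.
→ *pexN* is OFF.
Ornithine is present, so CilU is inactive.
With no repressor bound, *lutD* is transcribed.
→ *lutD* is ON.
Fuculose is present, so BexK is inactive.
c-di-GMP is present, so DovT is active.
Norleucine is absent, so RudU is inactive.
With repressor DovT bound, *gixP* is not transcribed.
So GixP is not produced.
Required activator BexK is absent, so *fenU* is not transcribed.
→ *fenU* is OFF.
Mn²⁺ is absent, so VelF is active.
cAMP is present, so OxaE is inactive.
With repressor VelF bound, *fubZ* is not transcribed.
→ *fubZ* is OFF.
1 of the 4 genes is transcribed.

1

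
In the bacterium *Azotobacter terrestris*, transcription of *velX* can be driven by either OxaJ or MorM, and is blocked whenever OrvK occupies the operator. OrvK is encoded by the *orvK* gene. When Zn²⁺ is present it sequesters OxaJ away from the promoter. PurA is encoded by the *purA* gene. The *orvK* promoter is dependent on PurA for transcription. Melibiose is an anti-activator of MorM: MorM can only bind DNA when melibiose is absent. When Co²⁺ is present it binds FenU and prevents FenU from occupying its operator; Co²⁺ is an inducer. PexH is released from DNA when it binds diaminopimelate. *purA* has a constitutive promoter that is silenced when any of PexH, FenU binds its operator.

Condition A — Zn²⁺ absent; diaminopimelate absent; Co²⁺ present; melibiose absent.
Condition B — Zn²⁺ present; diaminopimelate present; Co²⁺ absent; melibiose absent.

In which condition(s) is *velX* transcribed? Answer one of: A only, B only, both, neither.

both

Condition A:
Zn²⁺ is absent, so OxaJ is active.
Diaminopimelate is absent, so PexH is active.
Co²⁺ is present, so FenU is inactive.
With repressor PexH bound, *purA* is not transcribed.
So PurA is not produced.
Required activator PurA is absent, so *orvK* is not transcribed.
So OrvK is not produced.
Melibiose is absent, so MorM is active.
Activator OxaJ is present, so *velX* is transcribed.
→ *velX* is ON in A.
Condition B:
Zn²⁺ is present, so OxaJ is inactive.
Diaminopimelate is present, so PexH is inactive.
Co²⁺ is absent, so FenU is active.
With repressor FenU bound, *purA* is not transcribed.
So PurA is not produced.
Required activator PurA is absent, so *orvK* is not transcribed.
So OrvK is not produced.
Melibiose is absent, so MorM is active.
Activator MorM is present, so *velX* is transcribed.
→ *velX* is ON in B.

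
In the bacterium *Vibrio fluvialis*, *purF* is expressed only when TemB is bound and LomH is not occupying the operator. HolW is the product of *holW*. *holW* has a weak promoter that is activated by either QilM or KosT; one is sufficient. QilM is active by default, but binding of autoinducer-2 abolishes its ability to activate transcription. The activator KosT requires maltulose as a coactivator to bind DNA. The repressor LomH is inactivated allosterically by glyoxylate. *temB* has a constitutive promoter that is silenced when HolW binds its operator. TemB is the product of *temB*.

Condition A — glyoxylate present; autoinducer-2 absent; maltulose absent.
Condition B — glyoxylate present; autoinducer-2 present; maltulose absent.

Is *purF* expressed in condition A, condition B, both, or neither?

B only

Condition A:
Glyoxylate is present, so LomH is inactive.
Autoinducer-2 is absent, so QilM is active.
Maltulose is absent, so KosT is inactive.
Activator QilM is present, so *holW* is transcribed.
So HolW is produced and active.
With repressor HolW bound, *temB* is not transcribed.
So TemB is not produced.
Required activator TemB is absent, so *purF* is not transcribed.
→ *purF* is OFF in A.
Condition B:
Glyoxylate is present, so LomH is inactive.
Autoinducer-2 is present, so QilM is inactive.
Maltulose is absent, so KosT is inactive.
No activator is available at the *holW* promoter, so *holW* is not transcribed.
So HolW is not produced.
With no repressor bound, *temB* is transcribed.
So TemB is produced and active.
No repressor is bound and TemB is active, so *purF* is transcribed.
→ *purF* is ON in B.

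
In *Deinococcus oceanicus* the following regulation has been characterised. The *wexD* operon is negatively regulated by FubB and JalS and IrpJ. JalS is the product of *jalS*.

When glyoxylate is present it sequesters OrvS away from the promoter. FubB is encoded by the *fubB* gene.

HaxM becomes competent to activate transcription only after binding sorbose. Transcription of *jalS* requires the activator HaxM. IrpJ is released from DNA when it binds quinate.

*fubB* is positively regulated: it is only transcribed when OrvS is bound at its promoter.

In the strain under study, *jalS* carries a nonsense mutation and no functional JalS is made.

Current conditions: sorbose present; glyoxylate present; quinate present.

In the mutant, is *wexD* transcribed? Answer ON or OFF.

Glyoxylate is present, so OrvS is inactive.
Required activator OrvS is absent, so *fubB* is not transcribed.
So FubB is not produced.
JalS is non-functional in this strain, so it has no effect.
Quinate is present, so IrpJ is inactive.
With no repressor bound, *wexD* is transcribed.

ON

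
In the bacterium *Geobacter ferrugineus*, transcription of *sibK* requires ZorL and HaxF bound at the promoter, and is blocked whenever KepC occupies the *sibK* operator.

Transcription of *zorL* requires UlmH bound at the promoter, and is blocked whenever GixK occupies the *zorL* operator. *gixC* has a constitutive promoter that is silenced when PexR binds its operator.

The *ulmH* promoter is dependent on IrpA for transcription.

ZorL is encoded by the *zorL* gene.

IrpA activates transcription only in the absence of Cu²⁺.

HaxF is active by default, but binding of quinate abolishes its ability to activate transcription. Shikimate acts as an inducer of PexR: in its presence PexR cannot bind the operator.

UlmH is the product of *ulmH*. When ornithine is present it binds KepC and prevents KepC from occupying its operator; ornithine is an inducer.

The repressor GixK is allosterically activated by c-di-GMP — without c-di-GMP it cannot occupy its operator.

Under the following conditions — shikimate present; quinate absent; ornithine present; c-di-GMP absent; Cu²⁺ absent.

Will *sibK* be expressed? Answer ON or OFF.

c-di-GMP is absent, so GixK is inactive.
Cu²⁺ is absent, so IrpA is active.
No repressor is bound and IrpA is active, so *ulmH* is transcribed.
So UlmH is produced and active.
No repressor is bound and UlmH is active, so *zorL* is transcribed.
So ZorL is produced and active.
Quinate is absent, so HaxF is active.
Ornithine is present, so KepC is inactive.
No repressor is bound and ZorL and HaxF are active, so *sibK* is transcribed.

ON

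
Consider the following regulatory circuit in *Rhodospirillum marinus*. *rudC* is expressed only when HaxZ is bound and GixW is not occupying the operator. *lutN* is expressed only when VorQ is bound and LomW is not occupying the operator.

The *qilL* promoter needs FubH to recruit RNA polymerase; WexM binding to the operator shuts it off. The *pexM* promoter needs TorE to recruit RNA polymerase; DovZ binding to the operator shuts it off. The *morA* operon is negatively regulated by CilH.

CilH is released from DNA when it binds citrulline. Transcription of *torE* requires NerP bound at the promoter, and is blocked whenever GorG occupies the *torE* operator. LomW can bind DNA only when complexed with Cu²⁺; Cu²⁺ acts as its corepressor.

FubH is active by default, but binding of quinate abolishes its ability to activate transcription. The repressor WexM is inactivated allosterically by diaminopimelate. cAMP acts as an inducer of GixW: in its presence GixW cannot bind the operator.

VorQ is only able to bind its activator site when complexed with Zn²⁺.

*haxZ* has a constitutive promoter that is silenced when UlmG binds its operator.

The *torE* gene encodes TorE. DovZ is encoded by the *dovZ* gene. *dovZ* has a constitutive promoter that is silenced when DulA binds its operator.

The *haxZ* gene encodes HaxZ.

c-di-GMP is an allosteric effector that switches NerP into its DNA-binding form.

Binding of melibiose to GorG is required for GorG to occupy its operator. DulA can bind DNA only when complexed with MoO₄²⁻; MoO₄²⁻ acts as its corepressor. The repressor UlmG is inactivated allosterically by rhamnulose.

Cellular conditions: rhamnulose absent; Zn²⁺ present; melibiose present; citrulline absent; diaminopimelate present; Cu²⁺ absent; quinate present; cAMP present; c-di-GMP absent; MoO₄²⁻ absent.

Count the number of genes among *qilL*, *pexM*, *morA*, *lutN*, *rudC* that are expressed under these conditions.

1

Diaminopimelate is present, so WexM is inactive.
Quinate is present, so FubH is inactive.
Required activator FubH is absent, so *qilL* is not transcribed.
→ *qilL* is OFF.
MoO₄²⁻ is absent, so DulA is inactive.
With no repressor bound, *dovZ* is transcribed.
So DovZ is produced and active.
c-di-GMP is absent, so NerP is inactive.
Melibiose is present, so GorG is active.
With repressor GorG bound, *torE* is not transcribed.
So TorE is not produced.
With repressor DovZ bound, *pexM* is not transcribed.
→ *pexM* is OFF.
Citrulline is absent, so CilH is active.
With repressor CilH bound, *morA* is not transcribed.
→ *morA* is OFF.
Cu²⁺ is absent, so LomW is inactive.
Zn²⁺ is present, so VorQ is active.
No repressor is bound and VorQ is active, so *lutN* is transcribed.
→ *lutN* is ON.
Rhamnulose is absent, so UlmG is active.
With repressor UlmG bound, *haxZ* is not transcribed.
So HaxZ is not produced.
cAMP is present, so GixW is inactive.
Required activator HaxZ is absent, so *rudC* is not transcribed.
→ *rudC* is OFF.
1 of the 5 genes is transcribed.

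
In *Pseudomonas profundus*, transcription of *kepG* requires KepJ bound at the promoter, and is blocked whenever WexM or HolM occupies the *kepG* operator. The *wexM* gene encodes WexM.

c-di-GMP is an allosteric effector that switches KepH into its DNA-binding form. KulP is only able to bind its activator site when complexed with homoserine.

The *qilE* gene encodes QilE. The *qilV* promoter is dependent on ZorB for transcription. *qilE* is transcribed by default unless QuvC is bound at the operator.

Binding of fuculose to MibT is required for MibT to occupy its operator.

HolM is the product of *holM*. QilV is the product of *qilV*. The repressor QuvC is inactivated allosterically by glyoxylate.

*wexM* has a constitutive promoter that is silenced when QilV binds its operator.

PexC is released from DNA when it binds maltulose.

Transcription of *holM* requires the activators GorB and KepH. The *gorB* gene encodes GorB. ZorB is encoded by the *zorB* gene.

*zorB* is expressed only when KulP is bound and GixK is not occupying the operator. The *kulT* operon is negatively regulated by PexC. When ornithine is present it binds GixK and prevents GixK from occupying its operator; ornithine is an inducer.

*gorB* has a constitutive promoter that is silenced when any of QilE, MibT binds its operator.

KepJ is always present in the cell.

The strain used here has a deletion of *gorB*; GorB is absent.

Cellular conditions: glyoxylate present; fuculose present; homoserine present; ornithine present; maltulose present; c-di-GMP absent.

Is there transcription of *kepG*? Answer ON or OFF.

ON

Ornithine is present, so GixK is inactive.
Homoserine is present, so KulP is active.
No repressor is bound and KulP is active, so *zorB* is transcribed.
So ZorB is produced and active.
No repressor is bound and ZorB is active, so *qilV* is transcribed.
So QilV is produced and active.
With repressor QilV bound, *wexM* is not transcribed.
So WexM is not produced.
KepJ is produced constitutively and is active.
GorB is non-functional in this strain, so it has no effect.
c-di-GMP is absent, so KepH is inactive.
Required activator GorB is absent, so *holM* is not transcribed.
So HolM is not produced.
No repressor is bound and KepJ is active, so *kepG* is transcribed.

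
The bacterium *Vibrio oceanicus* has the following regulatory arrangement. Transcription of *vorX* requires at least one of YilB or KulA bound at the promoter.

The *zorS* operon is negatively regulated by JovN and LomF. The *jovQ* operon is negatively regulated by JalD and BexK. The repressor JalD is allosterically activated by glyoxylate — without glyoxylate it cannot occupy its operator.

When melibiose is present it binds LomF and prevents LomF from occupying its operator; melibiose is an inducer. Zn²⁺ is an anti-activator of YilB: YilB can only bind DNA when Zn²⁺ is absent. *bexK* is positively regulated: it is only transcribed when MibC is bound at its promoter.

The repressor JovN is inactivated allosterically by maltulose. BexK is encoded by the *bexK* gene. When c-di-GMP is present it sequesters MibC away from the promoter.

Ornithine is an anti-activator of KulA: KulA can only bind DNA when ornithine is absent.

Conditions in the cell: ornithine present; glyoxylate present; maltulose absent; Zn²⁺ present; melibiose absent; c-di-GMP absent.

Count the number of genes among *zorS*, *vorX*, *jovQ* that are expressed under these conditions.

Maltulose is absent, so JovN is active.
Melibiose is absent, so LomF is active.
With repressor JovN bound, *zorS* is not transcribed.
→ *zorS* is OFF.
Zn²⁺ is present, so YilB is inactive.
Ornithine is present, so KulA is inactive.
No activator is available at the *vorX* promoter, so *vorX* is not transcribed.
→ *vorX* is OFF.
Glyoxylate is present, so JalD is active.
c-di-GMP is absent, so MibC is active.
No repressor is bound and MibC is active, so *bexK* is transcribed.
So BexK is produced and active.
With repressor JalD bound, *jovQ* is not transcribed.
→ *jovQ* is OFF.
0 of the 3 genes are transcribed.

0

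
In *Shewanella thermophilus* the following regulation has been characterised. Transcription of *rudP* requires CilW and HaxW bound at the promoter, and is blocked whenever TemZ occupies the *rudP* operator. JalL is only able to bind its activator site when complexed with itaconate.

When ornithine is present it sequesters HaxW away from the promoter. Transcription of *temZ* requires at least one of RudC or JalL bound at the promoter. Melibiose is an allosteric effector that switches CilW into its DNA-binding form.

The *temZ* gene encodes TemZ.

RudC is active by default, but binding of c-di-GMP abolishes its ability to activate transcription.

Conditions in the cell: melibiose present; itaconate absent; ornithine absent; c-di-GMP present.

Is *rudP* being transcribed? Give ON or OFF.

ON

Melibiose is present, so CilW is active.
Ornithine is absent, so HaxW is active.
c-di-GMP is present, so RudC is inactive.
Itaconate is absent, so JalL is inactive.
No activator is available at the *temZ* promoter, so *temZ* is not transcribed.
So TemZ is not produced.
No repressor is bound and CilW and HaxW are active, so *rudP* is transcribed.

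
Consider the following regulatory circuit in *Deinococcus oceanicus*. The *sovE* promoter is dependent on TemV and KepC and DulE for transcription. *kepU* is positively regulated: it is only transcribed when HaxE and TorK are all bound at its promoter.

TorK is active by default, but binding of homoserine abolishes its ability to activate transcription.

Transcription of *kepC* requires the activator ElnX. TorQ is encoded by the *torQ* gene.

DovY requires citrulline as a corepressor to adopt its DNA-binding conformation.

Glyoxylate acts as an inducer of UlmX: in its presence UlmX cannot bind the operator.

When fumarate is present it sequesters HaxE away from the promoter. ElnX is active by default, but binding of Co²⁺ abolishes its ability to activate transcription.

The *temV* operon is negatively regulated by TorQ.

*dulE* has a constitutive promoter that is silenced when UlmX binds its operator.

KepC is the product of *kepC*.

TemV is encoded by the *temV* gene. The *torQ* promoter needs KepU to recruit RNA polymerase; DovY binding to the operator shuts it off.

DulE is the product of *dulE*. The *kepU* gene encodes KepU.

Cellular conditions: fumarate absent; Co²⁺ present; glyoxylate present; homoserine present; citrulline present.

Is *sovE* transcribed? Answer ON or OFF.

OFF

Citrulline is present, so DovY is active.
Fumarate is absent, so HaxE is active.
Homoserine is present, so TorK is inactive.
Required activator TorK is absent, so *kepU* is not transcribed.
So KepU is not produced.
With repressor DovY bound, *torQ* is not transcribed.
So TorQ is not produced.
With no repressor bound, *temV* is transcribed.
So TemV is produced and active.
Co²⁺ is present, so ElnX is inactive.
Required activator ElnX is absent, so *kepC* is not transcribed.
So KepC is not produced.
Glyoxylate is present, so UlmX is inactive.
With no repressor bound, *dulE* is transcribed.
So DulE is produced and active.
Required activator KepC is absent, so *sovE* is not transcribed.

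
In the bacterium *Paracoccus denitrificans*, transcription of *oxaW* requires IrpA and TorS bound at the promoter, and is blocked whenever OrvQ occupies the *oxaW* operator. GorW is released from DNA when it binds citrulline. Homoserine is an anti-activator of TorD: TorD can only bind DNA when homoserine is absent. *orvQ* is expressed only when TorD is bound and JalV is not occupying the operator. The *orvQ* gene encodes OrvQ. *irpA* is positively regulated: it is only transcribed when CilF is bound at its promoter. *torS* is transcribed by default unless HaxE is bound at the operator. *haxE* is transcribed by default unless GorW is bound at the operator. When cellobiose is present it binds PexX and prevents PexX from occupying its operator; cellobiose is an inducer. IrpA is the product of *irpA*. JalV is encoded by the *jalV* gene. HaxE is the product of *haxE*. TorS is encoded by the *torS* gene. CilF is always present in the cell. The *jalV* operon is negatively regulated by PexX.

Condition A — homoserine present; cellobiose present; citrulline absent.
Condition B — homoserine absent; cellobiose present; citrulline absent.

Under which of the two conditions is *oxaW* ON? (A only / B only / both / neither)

Condition A:
CilF is produced constitutively and is active.
No repressor is bound and CilF is active, so *irpA* is transcribed.
So IrpA is produced and active.
Homoserine is present, so TorD is inactive.
Cellobiose is present, so PexX is inactive.
With no repressor bound, *jalV* is transcribed.
So JalV is produced and active.
With repressor JalV bound, *orvQ* is not transcribed.
So OrvQ is not produced.
Citrulline is absent, so GorW is active.
With repressor GorW bound, *haxE* is not transcribed.
So HaxE is not produced.
With no repressor bound, *torS* is transcribed.
So TorS is produced and active.
No repressor is bound and IrpA and TorS are active, so *oxaW* is transcribed.
→ *oxaW* is ON in A.
Condition B:
CilF is produced constitutively and is active.
No repressor is bound and CilF is active, so *irpA* is transcribed.
So IrpA is produced and active.
Homoserine is absent, so TorD is active.
Cellobiose is present, so PexX is inactive.
With no repressor bound, *jalV* is transcribed.
So JalV is produced and active.
With repressor JalV bound, *orvQ* is not transcribed.
So OrvQ is not produced.
Citrulline is absent, so GorW is active.
With repressor GorW bound, *haxE* is not transcribed.
So HaxE is not produced.
With no repressor bound, *torS* is transcribed.
So TorS is produced and active.
No repressor is bound and IrpA and TorS are active, so *oxaW* is transcribed.
→ *oxaW* is ON in B.

both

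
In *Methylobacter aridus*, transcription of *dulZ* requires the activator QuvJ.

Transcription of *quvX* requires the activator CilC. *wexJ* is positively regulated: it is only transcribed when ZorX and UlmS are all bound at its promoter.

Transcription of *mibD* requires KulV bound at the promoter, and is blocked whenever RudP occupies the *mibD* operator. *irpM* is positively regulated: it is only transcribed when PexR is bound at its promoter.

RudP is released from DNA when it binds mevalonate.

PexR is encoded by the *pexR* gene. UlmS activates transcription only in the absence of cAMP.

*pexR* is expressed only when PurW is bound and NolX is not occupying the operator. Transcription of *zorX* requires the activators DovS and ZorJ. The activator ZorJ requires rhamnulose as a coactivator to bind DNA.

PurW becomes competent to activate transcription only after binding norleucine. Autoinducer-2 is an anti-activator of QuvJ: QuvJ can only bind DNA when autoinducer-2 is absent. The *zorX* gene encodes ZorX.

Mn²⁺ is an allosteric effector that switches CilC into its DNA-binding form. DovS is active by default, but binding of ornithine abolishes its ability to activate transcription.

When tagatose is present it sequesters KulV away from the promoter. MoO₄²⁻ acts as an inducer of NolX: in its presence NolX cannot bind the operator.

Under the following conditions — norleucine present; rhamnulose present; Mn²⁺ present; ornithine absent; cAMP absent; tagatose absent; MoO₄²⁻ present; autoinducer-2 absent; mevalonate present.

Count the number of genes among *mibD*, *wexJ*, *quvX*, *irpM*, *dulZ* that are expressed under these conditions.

5

Tagatose is absent, so KulV is active.
Mevalonate is present, so RudP is inactive.
No repressor is bound and KulV is active, so *mibD* is transcribed.
→ *mibD* is ON.
Ornithine is absent, so DovS is active.
Rhamnulose is present, so ZorJ is active.
No repressor is bound and DovS and ZorJ are active, so *zorX* is transcribed.
So ZorX is produced and active.
cAMP is absent, so UlmS is active.
No repressor is bound and ZorX and UlmS are active, so *wexJ* is transcribed.
→ *wexJ* is ON.
Mn²⁺ is present, so CilC is active.
No repressor is bound and CilC is active, so *quvX* is transcribed.
→ *quvX* is ON.
Norleucine is present, so PurW is active.
MoO₄²⁻ is present, so NolX is inactive.
No repressor is bound and PurW is active, so *pexR* is transcribed.
So PexR is produced and active.
No repressor is bound and PexR is active, so *irpM* is transcribed.
→ *irpM* is ON.
Autoinducer-2 is absent, so QuvJ is active.
No repressor is bound and QuvJ is active, so *dulZ* is transcribed.
→ *dulZ* is ON.
5 of the 5 genes are transcribed.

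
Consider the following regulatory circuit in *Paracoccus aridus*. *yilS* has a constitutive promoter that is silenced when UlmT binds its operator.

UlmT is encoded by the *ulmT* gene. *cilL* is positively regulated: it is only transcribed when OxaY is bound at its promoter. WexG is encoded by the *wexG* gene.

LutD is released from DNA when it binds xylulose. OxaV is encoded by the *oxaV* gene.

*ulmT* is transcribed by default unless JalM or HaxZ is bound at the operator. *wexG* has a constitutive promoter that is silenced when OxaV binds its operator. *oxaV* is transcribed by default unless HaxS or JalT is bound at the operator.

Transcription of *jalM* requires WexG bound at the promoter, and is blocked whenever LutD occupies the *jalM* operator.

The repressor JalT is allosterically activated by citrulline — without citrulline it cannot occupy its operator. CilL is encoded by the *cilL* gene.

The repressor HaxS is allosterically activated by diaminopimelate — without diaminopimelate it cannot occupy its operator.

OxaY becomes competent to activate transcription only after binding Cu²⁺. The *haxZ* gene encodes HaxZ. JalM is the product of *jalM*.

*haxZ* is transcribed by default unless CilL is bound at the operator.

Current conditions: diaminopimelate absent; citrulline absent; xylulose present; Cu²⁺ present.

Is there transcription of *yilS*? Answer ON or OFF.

OFF

Diaminopimelate is absent, so HaxS is inactive.
Citrulline is absent, so JalT is inactive.
With no repressor bound, *oxaV* is transcribed.
So OxaV is produced and active.
With repressor OxaV bound, *wexG* is not transcribed.
So WexG is not produced.
Xylulose is present, so LutD is inactive.
Required activator WexG is absent, so *jalM* is not transcribed.
So JalM is not produced.
Cu²⁺ is present, so OxaY is active.
No repressor is bound and OxaY is active, so *cilL* is transcribed.
So CilL is produced and active.
With repressor CilL bound, *haxZ* is not transcribed.
So HaxZ is not produced.
With no repressor bound, *ulmT* is transcribed.
So UlmT is produced and active.
With repressor UlmT bound, *yilS* is not transcribed.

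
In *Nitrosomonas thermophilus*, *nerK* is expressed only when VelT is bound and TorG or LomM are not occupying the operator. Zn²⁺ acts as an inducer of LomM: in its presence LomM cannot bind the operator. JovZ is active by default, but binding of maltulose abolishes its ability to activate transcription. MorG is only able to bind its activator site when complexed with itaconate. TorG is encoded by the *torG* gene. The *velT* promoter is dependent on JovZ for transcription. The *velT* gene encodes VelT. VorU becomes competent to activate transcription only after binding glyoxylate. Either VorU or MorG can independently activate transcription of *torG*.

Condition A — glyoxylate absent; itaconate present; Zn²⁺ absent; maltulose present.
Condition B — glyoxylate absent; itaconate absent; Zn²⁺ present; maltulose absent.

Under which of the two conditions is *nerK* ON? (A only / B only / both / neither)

B only

Condition A:
Glyoxylate is absent, so VorU is inactive.
Itaconate is present, so MorG is active.
Activator MorG is present, so *torG* is transcribed.
So TorG is produced and active.
Zn²⁺ is absent, so LomM is active.
Maltulose is present, so JovZ is inactive.
Required activator JovZ is absent, so *velT* is not transcribed.
So VelT is not produced.
With repressor TorG bound, *nerK* is not transcribed.
→ *nerK* is OFF in A.
Condition B:
Glyoxylate is absent, so VorU is inactive.
Itaconate is absent, so MorG is inactive.
No activator is available at the *torG* promoter, so *torG* is not transcribed.
So TorG is not produced.
Zn²⁺ is present, so LomM is inactive.
Maltulose is absent, so JovZ is active.
No repressor is bound and JovZ is active, so *velT* is transcribed.
So VelT is produced and active.
No repressor is bound and VelT is active, so *nerK* is transcribed.
→ *nerK* is ON in B.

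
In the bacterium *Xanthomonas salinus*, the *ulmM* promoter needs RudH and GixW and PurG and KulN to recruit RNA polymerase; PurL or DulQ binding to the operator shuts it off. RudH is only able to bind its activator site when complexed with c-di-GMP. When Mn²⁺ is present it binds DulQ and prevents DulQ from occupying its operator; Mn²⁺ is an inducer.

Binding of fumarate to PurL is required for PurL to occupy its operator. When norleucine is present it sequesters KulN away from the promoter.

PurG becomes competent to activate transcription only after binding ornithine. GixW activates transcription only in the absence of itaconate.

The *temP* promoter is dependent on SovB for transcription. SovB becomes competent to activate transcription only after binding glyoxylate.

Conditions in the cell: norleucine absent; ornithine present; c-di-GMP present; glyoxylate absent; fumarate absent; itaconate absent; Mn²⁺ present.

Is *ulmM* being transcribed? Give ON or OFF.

c-di-GMP is present, so RudH is active.
Itaconate is absent, so GixW is active.
Fumarate is absent, so PurL is inactive.
Ornithine is present, so PurG is active.
Mn²⁺ is present, so DulQ is inactive.
Norleucine is absent, so KulN is active.
No repressor is bound and RudH and GixW and PurG and KulN are active, so *ulmM* is transcribed.

ON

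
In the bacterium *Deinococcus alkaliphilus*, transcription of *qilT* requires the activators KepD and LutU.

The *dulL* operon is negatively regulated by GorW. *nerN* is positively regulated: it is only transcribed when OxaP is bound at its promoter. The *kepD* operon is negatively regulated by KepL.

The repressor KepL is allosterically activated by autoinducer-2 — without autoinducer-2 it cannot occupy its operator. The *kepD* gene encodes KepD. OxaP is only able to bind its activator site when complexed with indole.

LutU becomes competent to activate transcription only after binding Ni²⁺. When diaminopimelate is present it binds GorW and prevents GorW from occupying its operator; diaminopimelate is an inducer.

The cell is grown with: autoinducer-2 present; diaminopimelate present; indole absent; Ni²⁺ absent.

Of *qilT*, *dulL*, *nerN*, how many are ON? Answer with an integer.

1

Autoinducer-2 is present, so KepL is active.
With repressor KepL bound, *kepD* is not transcribed.
So KepD is not produced.
Ni²⁺ is absent, so LutU is inactive.
Required activator KepD is absent, so *qilT* is not transcribed.
→ *qilT* is OFF.
Diaminopimelate is present, so GorW is inactive.
With no repressor bound, *dulL* is transcribed.
→ *dulL* is ON.
Indole is absent, so OxaP is inactive.
Required activator OxaP is absent, so *nerN* is not transcribed.
→ *nerN* is OFF.
1 of the 3 genes is transcribed.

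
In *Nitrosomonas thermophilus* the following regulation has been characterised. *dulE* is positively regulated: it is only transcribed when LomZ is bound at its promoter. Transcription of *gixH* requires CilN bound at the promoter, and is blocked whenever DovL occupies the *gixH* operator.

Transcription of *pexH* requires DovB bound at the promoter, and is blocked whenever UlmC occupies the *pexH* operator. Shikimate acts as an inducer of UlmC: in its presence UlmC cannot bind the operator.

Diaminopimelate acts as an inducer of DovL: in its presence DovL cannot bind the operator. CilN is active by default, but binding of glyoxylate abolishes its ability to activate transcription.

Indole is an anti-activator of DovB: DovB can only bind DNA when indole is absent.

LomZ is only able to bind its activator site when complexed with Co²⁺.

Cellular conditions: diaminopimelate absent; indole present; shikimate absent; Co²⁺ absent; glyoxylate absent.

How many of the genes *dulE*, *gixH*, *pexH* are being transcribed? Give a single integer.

0

Co²⁺ is absent, so LomZ is inactive.
Required activator LomZ is absent, so *dulE* is not transcribed.
→ *dulE* is OFF.
Glyoxylate is absent, so CilN is active.
Diaminopimelate is absent, so DovL is active.
With repressor DovL bound, *gixH* is not transcribed.
→ *gixH* is OFF.
Indole is present, so DovB is inactive.
Shikimate is absent, so UlmC is active.
With repressor UlmC bound, *pexH* is not transcribed.
→ *pexH* is OFF.
0 of the 3 genes are transcribed.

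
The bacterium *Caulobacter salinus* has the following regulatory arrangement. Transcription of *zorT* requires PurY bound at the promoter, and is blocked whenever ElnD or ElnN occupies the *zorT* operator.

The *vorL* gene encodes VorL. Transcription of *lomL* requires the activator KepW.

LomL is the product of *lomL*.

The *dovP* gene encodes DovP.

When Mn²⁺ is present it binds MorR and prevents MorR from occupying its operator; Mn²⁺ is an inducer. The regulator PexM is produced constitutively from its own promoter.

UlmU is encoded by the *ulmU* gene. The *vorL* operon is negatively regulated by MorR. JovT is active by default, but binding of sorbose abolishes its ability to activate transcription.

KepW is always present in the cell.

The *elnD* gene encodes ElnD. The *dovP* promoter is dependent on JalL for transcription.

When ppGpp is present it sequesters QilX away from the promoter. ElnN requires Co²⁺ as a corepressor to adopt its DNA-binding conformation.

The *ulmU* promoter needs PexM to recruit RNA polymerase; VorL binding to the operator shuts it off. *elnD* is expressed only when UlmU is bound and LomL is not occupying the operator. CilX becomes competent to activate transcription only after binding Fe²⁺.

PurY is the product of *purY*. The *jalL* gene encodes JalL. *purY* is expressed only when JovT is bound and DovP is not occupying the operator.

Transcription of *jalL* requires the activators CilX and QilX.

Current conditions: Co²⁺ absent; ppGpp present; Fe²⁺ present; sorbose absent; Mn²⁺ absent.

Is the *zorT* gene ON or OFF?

ON

KepW is produced constitutively and is active.
No repressor is bound and KepW is active, so *lomL* is transcribed.
So LomL is produced and active.
PexM is produced constitutively and is active.
Mn²⁺ is absent, so MorR is active.
With repressor MorR bound, *vorL* is not transcribed.
So VorL is not produced.
No repressor is bound and PexM is active, so *ulmU* is transcribed.
So UlmU is produced and active.
With repressor LomL bound, *elnD* is not transcribed.
So ElnD is not produced.
Co²⁺ is absent, so ElnN is inactive.
Sorbose is absent, so JovT is active.
Fe²⁺ is present, so CilX is active.
ppGpp is present, so QilX is inactive.
Required activator QilX is absent, so *jalL* is not transcribed.
So JalL is not produced.
Required activator JalL is absent, so *dovP* is not transcribed.
So DovP is not produced.
No repressor is bound and JovT is active, so *purY* is transcribed.
So PurY is produced and active.
No repressor is bound and PurY is active, so *zorT* is transcribed.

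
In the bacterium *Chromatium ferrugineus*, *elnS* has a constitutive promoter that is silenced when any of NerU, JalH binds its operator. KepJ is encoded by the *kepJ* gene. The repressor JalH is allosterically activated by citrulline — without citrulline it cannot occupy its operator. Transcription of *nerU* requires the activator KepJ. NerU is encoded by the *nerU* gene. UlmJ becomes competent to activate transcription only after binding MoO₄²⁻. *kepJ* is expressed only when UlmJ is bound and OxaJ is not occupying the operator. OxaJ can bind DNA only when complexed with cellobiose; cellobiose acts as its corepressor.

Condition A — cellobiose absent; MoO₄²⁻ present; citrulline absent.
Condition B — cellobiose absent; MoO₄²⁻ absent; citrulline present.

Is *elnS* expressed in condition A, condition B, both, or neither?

neither

Condition A:
Cellobiose is absent, so OxaJ is inactive.
MoO₄²⁻ is present, so UlmJ is active.
No repressor is bound and UlmJ is active, so *kepJ* is transcribed.
So KepJ is produced and active.
No repressor is bound and KepJ is active, so *nerU* is transcribed.
So NerU is produced and active.
Citrulline is absent, so JalH is inactive.
With repressor NerU bound, *elnS* is not transcribed.
→ *elnS* is OFF in A.
Condition B:
Cellobiose is absent, so OxaJ is inactive.
MoO₄²⁻ is absent, so UlmJ is inactive.
Required activator UlmJ is absent, so *kepJ* is not transcribed.
So KepJ is not produced.
Required activator KepJ is absent, so *nerU* is not transcribed.
So NerU is not produced.
Citrulline is present, so JalH is active.
With repressor JalH bound, *elnS* is not transcribed.
→ *elnS* is OFF in B.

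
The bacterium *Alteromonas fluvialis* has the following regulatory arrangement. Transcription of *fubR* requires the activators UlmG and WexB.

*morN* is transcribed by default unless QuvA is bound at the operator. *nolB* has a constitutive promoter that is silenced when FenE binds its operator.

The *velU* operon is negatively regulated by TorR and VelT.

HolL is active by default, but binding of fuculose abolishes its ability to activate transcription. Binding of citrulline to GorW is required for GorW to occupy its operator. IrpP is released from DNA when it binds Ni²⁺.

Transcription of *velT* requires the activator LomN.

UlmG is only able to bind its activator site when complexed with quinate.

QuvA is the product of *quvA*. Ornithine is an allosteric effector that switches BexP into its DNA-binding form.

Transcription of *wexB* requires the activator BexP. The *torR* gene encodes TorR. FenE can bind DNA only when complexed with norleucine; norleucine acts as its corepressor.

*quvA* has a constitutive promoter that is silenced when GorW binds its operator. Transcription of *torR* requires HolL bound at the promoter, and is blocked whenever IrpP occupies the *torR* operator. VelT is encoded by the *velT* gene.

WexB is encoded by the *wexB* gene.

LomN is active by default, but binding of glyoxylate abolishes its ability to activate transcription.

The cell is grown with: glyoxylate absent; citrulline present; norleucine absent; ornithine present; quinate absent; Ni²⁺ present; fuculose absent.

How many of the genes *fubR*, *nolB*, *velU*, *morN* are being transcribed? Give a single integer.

Quinate is absent, so UlmG is inactive.
Ornithine is present, so BexP is active.
No repressor is bound and BexP is active, so *wexB* is transcribed.
So WexB is produced and active.
Required activator UlmG is absent, so *fubR* is not transcribed.
→ *fubR* is OFF.
Norleucine is absent, so FenE is inactive.
With no repressor bound, *nolB* is transcribed.
→ *nolB* is ON.
Fuculose is absent, so HolL is active.
Ni²⁺ is present, so IrpP is inactive.
No repressor is bound and HolL is active, so *torR* is transcribed.
So TorR is produced and active.
Glyoxylate is absent, so LomN is active.
No repressor is bound and LomN is active, so *velT* is transcribed.
So VelT is produced and active.
With repressor TorR bound, *velU* is not transcribed.
→ *velU* is OFF.
Citrulline is present, so GorW is active.
With repressor GorW bound, *quvA* is not transcribed.
So QuvA is not produced.
With no repressor bound, *morN* is transcribed.
→ *morN* is ON.
2 of the 4 genes are transcribed.

2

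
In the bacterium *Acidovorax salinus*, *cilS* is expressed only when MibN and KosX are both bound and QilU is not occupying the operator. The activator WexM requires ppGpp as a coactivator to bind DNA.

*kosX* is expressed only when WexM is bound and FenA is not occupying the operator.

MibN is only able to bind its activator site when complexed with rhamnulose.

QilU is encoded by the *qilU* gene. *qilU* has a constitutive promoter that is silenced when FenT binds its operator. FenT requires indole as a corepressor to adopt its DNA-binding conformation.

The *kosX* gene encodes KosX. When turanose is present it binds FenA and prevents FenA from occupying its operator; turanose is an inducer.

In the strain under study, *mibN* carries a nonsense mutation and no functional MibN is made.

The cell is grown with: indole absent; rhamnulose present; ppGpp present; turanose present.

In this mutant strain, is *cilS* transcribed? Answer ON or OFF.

OFF

MibN is non-functional in this strain, so it has no effect.
ppGpp is present, so WexM is active.
Turanose is present, so FenA is inactive.
No repressor is bound and WexM is active, so *kosX* is transcribed.
So KosX is produced and active.
Indole is absent, so FenT is inactive.
With no repressor bound, *qilU* is transcribed.
So QilU is produced and active.
With repressor QilU bound, *cilS* is not transcribed.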